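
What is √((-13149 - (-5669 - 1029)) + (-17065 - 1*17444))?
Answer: 64*I*√10 ≈ 202.39*I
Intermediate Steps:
√((-13149 - (-5669 - 1029)) + (-17065 - 1*17444)) = √((-13149 - 1*(-6698)) + (-17065 - 17444)) = √((-13149 + 6698) - 34509) = √(-6451 - 34509) = √(-40960) = 64*I*√10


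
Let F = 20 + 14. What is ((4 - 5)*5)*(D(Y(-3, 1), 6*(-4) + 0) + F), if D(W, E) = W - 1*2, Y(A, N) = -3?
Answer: -145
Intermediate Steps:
F = 34
D(W, E) = -2 + W (D(W, E) = W - 2 = -2 + W)
((4 - 5)*5)*(D(Y(-3, 1), 6*(-4) + 0) + F) = ((4 - 5)*5)*((-2 - 3) + 34) = (-1*5)*(-5 + 34) = -5*29 = -145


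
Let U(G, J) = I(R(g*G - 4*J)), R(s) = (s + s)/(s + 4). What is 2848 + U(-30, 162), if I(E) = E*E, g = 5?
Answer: 449507236/157609 ≈ 2852.0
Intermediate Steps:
R(s) = 2*s/(4 + s) (R(s) = (2*s)/(4 + s) = 2*s/(4 + s))
I(E) = E²
U(G, J) = 4*(-4*J + 5*G)²/(4 - 4*J + 5*G)² (U(G, J) = (2*(5*G - 4*J)/(4 + (5*G - 4*J)))² = (2*(-4*J + 5*G)/(4 + (-4*J + 5*G)))² = (2*(-4*J + 5*G)/(4 - 4*J + 5*G))² = 4*(-4*J + 5*G)²/(4 - 4*J + 5*G)²)
2848 + U(-30, 162) = 2848 + 4*(-4*162 + 5*(-30))²/(4 - 4*162 + 5*(-30))² = 2848 + 4*(-648 - 150)²/(4 - 648 - 150)² = 2848 + 4*(-798)²/(-794)² = 2848 + 4*636804*(1/630436) = 2848 + 636804/157609 = 449507236/157609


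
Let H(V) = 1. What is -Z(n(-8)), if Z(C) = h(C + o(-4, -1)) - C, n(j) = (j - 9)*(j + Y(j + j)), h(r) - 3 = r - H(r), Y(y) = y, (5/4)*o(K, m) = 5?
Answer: -6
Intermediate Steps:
o(K, m) = 4 (o(K, m) = (4/5)*5 = 4)
h(r) = 2 + r (h(r) = 3 + (r - 1*1) = 3 + (r - 1) = 3 + (-1 + r) = 2 + r)
n(j) = 3*j*(-9 + j) (n(j) = (j - 9)*(j + (j + j)) = (-9 + j)*(j + 2*j) = (-9 + j)*(3*j) = 3*j*(-9 + j))
Z(C) = 6 (Z(C) = (2 + (C + 4)) - C = (2 + (4 + C)) - C = (6 + C) - C = 6)
-Z(n(-8)) = -1*6 = -6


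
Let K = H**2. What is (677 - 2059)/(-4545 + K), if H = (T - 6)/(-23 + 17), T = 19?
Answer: 49752/163451 ≈ 0.30438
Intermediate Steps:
H = -13/6 (H = (19 - 6)/(-23 + 17) = 13/(-6) = 13*(-1/6) = -13/6 ≈ -2.1667)
K = 169/36 (K = (-13/6)**2 = 169/36 ≈ 4.6944)
(677 - 2059)/(-4545 + K) = (677 - 2059)/(-4545 + 169/36) = -1382/(-163451/36) = -1382*(-36/163451) = 49752/163451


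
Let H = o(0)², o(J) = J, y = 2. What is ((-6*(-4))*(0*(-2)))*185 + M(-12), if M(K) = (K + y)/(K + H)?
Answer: ⅚ ≈ 0.83333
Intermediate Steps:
H = 0 (H = 0² = 0)
M(K) = (2 + K)/K (M(K) = (K + 2)/(K + 0) = (2 + K)/K)
((-6*(-4))*(0*(-2)))*185 + M(-12) = ((-6*(-4))*(0*(-2)))*185 + (2 - 12)/(-12) = (24*0)*185 - 1/12*(-10) = 0*185 + ⅚ = 0 + ⅚ = ⅚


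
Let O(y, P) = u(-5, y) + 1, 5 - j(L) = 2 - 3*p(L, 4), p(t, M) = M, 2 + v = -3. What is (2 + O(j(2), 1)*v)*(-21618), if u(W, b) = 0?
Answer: 64854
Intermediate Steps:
v = -5 (v = -2 - 3 = -5)
j(L) = 15 (j(L) = 5 - (2 - 3*4) = 5 - (2 - 12) = 5 - 1*(-10) = 5 + 10 = 15)
O(y, P) = 1 (O(y, P) = 0 + 1 = 1)
(2 + O(j(2), 1)*v)*(-21618) = (2 + 1*(-5))*(-21618) = (2 - 5)*(-21618) = -3*(-21618) = 64854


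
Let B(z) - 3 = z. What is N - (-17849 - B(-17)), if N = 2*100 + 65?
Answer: 18100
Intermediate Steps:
N = 265 (N = 200 + 65 = 265)
B(z) = 3 + z
N - (-17849 - B(-17)) = 265 - (-17849 - (3 - 17)) = 265 - (-17849 - 1*(-14)) = 265 - (-17849 + 14) = 265 - 1*(-17835) = 265 + 17835 = 18100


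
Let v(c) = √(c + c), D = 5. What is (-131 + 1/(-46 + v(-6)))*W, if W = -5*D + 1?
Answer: 418221/133 + 3*I*√3/133 ≈ 3144.5 + 0.039069*I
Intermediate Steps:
v(c) = √2*√c (v(c) = √(2*c) = √2*√c)
W = -24 (W = -5*5 + 1 = -25 + 1 = -24)
(-131 + 1/(-46 + v(-6)))*W = (-131 + 1/(-46 + √2*√(-6)))*(-24) = (-131 + 1/(-46 + √2*(I*√6)))*(-24) = (-131 + 1/(-46 + 2*I*√3))*(-24) = 3144 - 24/(-46 + 2*I*√3)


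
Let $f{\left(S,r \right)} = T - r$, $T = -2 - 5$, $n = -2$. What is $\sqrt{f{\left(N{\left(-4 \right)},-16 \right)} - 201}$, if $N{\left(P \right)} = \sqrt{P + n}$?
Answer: $8 i \sqrt{3} \approx 13.856 i$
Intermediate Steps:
$T = -7$ ($T = -2 - 5 = -7$)
$N{\left(P \right)} = \sqrt{-2 + P}$ ($N{\left(P \right)} = \sqrt{P - 2} = \sqrt{-2 + P}$)
$f{\left(S,r \right)} = -7 - r$
$\sqrt{f{\left(N{\left(-4 \right)},-16 \right)} - 201} = \sqrt{\left(-7 - -16\right) - 201} = \sqrt{\left(-7 + 16\right) - 201} = \sqrt{9 - 201} = \sqrt{-192} = 8 i \sqrt{3}$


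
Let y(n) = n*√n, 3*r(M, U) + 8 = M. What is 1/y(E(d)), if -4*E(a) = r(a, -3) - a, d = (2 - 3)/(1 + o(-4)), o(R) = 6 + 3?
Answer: 40*√65/169 ≈ 1.9082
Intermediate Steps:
r(M, U) = -8/3 + M/3
o(R) = 9
d = -⅒ (d = (2 - 3)/(1 + 9) = -1/10 = -1*⅒ = -⅒ ≈ -0.10000)
E(a) = ⅔ + a/6 (E(a) = -((-8/3 + a/3) - a)/4 = -(-8/3 - 2*a/3)/4 = ⅔ + a/6)
y(n) = n^(3/2)
1/y(E(d)) = 1/((⅔ + (⅙)*(-⅒))^(3/2)) = 1/((⅔ - 1/60)^(3/2)) = 1/((13/20)^(3/2)) = 1/(13*√65/200) = 40*√65/169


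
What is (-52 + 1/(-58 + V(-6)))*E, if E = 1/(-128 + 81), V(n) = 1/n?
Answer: 18154/16403 ≈ 1.1067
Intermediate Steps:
E = -1/47 (E = 1/(-47) = -1/47 ≈ -0.021277)
(-52 + 1/(-58 + V(-6)))*E = (-52 + 1/(-58 + 1/(-6)))*(-1/47) = (-52 + 1/(-58 - ⅙))*(-1/47) = (-52 + 1/(-349/6))*(-1/47) = (-52 - 6/349)*(-1/47) = -18154/349*(-1/47) = 18154/16403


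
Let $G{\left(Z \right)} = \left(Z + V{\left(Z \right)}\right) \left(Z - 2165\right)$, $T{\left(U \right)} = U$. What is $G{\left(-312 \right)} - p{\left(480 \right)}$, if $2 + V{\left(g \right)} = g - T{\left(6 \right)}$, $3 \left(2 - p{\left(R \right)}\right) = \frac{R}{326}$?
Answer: $\frac{255170386}{163} \approx 1.5655 \cdot 10^{6}$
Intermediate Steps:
$p{\left(R \right)} = 2 - \frac{R}{978}$ ($p{\left(R \right)} = 2 - \frac{R \frac{1}{326}}{3} = 2 - \frac{\frac{1}{326} R}{3} = 2 - \frac{R}{978}$)
$V{\left(g \right)} = -8 + g$ ($V{\left(g \right)} = -2 + \left(g - 6\right) = -2 + \left(-6 + g\right) = -8 + g$)
$G{\left(Z \right)} = \left(-2165 + Z\right) \left(-8 + 2 Z\right)$ ($G{\left(Z \right)} = \left(Z + \left(-8 + Z\right)\right) \left(Z - 2165\right) = \left(-8 + 2 Z\right) \left(-2165 + Z\right) = \left(-2165 + Z\right) \left(-8 + 2 Z\right)$)
$G{\left(-312 \right)} - p{\left(480 \right)} = \left(17320 - -1353456 + 2 \left(-312\right)^{2}\right) - \left(2 - \frac{80}{163}\right) = \left(17320 + 1353456 + 2 \cdot 97344\right) - \left(2 - \frac{80}{163}\right) = \left(17320 + 1353456 + 194688\right) - \frac{246}{163} = 1565464 - \frac{246}{163} = \frac{255170386}{163}$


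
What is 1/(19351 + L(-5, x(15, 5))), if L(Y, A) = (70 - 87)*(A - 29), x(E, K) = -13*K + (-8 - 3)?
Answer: 1/21136 ≈ 4.7313e-5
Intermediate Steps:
x(E, K) = -11 - 13*K (x(E, K) = -13*K - 11 = -11 - 13*K)
L(Y, A) = 493 - 17*A (L(Y, A) = -17*(-29 + A) = 493 - 17*A)
1/(19351 + L(-5, x(15, 5))) = 1/(19351 + (493 - 17*(-11 - 13*5))) = 1/(19351 + (493 - 17*(-11 - 65))) = 1/(19351 + (493 - 17*(-76))) = 1/(19351 + (493 + 1292)) = 1/(19351 + 1785) = 1/21136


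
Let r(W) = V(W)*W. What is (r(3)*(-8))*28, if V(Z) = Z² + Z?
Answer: -8064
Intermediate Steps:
V(Z) = Z + Z²
r(W) = W²*(1 + W) (r(W) = (W*(1 + W))*W = W²*(1 + W))
(r(3)*(-8))*28 = ((3²*(1 + 3))*(-8))*28 = ((9*4)*(-8))*28 = (36*(-8))*28 = -288*28 = -8064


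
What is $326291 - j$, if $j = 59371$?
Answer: $266920$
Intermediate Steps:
$326291 - j = 326291 - 59371 = 266920$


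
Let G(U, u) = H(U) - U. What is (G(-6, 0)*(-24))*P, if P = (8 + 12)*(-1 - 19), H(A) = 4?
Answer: 96000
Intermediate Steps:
P = -400 (P = 20*(-20) = -400)
G(U, u) = 4 - U
(G(-6, 0)*(-24))*P = ((4 - 1*(-6))*(-24))*(-400) = ((4 + 6)*(-24))*(-400) = (10*(-24))*(-400) = -240*(-400) = 96000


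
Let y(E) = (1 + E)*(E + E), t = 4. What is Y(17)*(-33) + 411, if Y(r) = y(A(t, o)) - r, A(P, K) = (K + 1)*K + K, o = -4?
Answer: -3780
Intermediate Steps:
A(P, K) = K + K*(1 + K) (A(P, K) = (1 + K)*K + K = K*(1 + K) + K = K + K*(1 + K))
y(E) = 2*E*(1 + E) (y(E) = (1 + E)*(2*E) = 2*E*(1 + E))
Y(r) = 144 - r (Y(r) = 2*(-4*(2 - 4))*(1 - 4*(2 - 4)) - r = 2*(-4*(-2))*(1 - 4*(-2)) - r = 2*8*(1 + 8) - r = 2*8*9 - r = 144 - r)
Y(17)*(-33) + 411 = (144 - 1*17)*(-33) + 411 = (144 - 17)*(-33) + 411 = 127*(-33) + 411 = -4191 + 411 = -3780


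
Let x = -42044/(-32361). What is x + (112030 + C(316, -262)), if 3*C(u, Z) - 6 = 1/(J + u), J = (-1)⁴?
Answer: 16656326851/148673 ≈ 1.1203e+5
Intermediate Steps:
J = 1
C(u, Z) = 2 + 1/(3*(1 + u))
x = 1828/1407 (x = -42044*(-1/32361) = 1828/1407 ≈ 1.2992)
x + (112030 + C(316, -262)) = 1828/1407 + (112030 + (7 + 6*316)/(3*(1 + 316))) = 1828/1407 + (112030 + (⅓)*(7 + 1896)/317) = 1828/1407 + (112030 + (⅓)*(1/317)*1903) = 1828/1407 + (112030 + 1903/951) = 1828/1407 + 106542433/951 = 16656326851/148673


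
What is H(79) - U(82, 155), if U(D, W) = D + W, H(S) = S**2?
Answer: 6004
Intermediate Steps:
H(79) - U(82, 155) = 79**2 - (82 + 155) = 6241 - 1*237 = 6241 - 237 = 6004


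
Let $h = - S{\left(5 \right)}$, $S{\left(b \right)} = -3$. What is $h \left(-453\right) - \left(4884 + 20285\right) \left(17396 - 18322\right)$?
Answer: $23305135$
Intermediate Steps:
$h = 3$ ($h = \left(-1\right) \left(-3\right) = 3$)
$h \left(-453\right) - \left(4884 + 20285\right) \left(17396 - 18322\right) = 3 \left(-453\right) - \left(4884 + 20285\right) \left(17396 - 18322\right) = -1359 - 25169 \left(-926\right) = -1359 - -23306494 = -1359 + 23306494 = 23305135$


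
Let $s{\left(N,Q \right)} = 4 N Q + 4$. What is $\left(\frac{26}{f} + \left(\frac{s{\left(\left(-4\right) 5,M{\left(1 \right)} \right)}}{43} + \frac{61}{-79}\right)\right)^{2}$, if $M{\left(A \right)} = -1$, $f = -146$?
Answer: $\frac{61895468944}{61494576361} \approx 1.0065$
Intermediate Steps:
$s{\left(N,Q \right)} = 4 + 4 N Q$ ($s{\left(N,Q \right)} = 4 N Q + 4 = 4 + 4 N Q$)
$\left(\frac{26}{f} + \left(\frac{s{\left(\left(-4\right) 5,M{\left(1 \right)} \right)}}{43} + \frac{61}{-79}\right)\right)^{2} = \left(\frac{26}{-146} + \left(\frac{4 + 4 \left(\left(-4\right) 5\right) \left(-1\right)}{43} + \frac{61}{-79}\right)\right)^{2} = \left(26 \left(- \frac{1}{146}\right) + \left(\left(4 + 4 \left(-20\right) \left(-1\right)\right) \frac{1}{43} + 61 \left(- \frac{1}{79}\right)\right)\right)^{2} = \left(- \frac{13}{73} - \left(\frac{61}{79} - \left(4 + 80\right) \frac{1}{43}\right)\right)^{2} = \left(- \frac{13}{73} + \left(84 \cdot \frac{1}{43} - \frac{61}{79}\right)\right)^{2} = \left(- \frac{13}{73} + \left(\frac{84}{43} - \frac{61}{79}\right)\right)^{2} = \left(- \frac{13}{73} + \frac{4013}{3397}\right)^{2} = \left(\frac{248788}{247981}\right)^{2} = \frac{61895468944}{61494576361}$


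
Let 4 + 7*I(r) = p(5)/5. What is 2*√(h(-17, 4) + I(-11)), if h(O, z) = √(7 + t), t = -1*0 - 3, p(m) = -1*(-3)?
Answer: 2*√1855/35 ≈ 2.4611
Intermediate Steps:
p(m) = 3
t = -3 (t = 0 - 3 = -3)
I(r) = -17/35 (I(r) = -4/7 + (3/5)/7 = -4/7 + (3*(⅕))/7 = -4/7 + (⅐)*(⅗) = -4/7 + 3/35 = -17/35)
h(O, z) = 2 (h(O, z) = √(7 - 3) = √4 = 2)
2*√(h(-17, 4) + I(-11)) = 2*√(2 - 17/35) = 2*√(53/35) = 2*(√1855/35) = 2*√1855/35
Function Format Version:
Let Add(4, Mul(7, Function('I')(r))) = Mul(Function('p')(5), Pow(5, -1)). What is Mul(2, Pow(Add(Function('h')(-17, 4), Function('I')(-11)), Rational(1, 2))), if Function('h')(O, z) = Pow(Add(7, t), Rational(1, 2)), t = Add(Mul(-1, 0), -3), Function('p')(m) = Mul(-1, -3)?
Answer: Mul(Rational(2, 35), Pow(1855, Rational(1, 2))) ≈ 2.4611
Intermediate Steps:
Function('p')(m) = 3
t = -3 (t = Add(0, -3) = -3)
Function('I')(r) = Rational(-17, 35) (Function('I')(r) = Add(Rational(-4, 7), Mul(Rational(1, 7), Mul(3, Pow(5, -1)))) = Add(Rational(-4, 7), Mul(Rational(1, 7), Mul(3, Rational(1, 5)))) = Add(Rational(-4, 7), Mul(Rational(1, 7), Rational(3, 5))) = Add(Rational(-4, 7), Rational(3, 35)) = Rational(-17, 35))
Function('h')(O, z) = 2 (Function('h')(O, z) = Pow(Add(7, -3), Rational(1, 2)) = Pow(4, Rational(1, 2)) = 2)
Mul(2, Pow(Add(Function('h')(-17, 4), Function('I')(-11)), Rational(1, 2))) = Mul(2, Pow(Add(2, Rational(-17, 35)), Rational(1, 2))) = Mul(2, Pow(Rational(53, 35), Rational(1, 2))) = Mul(2, Mul(Rational(1, 35), Pow(1855, Rational(1, 2)))) = Mul(Rational(2, 35), Pow(1855, Rational(1, 2)))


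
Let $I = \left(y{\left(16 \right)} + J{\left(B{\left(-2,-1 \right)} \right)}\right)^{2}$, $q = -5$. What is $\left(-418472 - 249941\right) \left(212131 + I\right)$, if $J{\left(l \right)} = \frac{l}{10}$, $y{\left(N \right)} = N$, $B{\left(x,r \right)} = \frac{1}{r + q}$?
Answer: $- \frac{511062751907053}{3600} \approx -1.4196 \cdot 10^{11}$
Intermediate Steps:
$B{\left(x,r \right)} = \frac{1}{-5 + r}$ ($B{\left(x,r \right)} = \frac{1}{r - 5} = \frac{1}{-5 + r}$)
$J{\left(l \right)} = \frac{l}{10}$ ($J{\left(l \right)} = l \frac{1}{10} = \frac{l}{10}$)
$I = \frac{919681}{3600}$ ($I = \left(16 + \frac{1}{10 \left(-5 - 1\right)}\right)^{2} = \left(16 + \frac{1}{10 \left(-6\right)}\right)^{2} = \left(16 + \frac{1}{10} \left(- \frac{1}{6}\right)\right)^{2} = \left(16 - \frac{1}{60}\right)^{2} = \left(\frac{959}{60}\right)^{2} = \frac{919681}{3600} \approx 255.47$)
$\left(-418472 - 249941\right) \left(212131 + I\right) = \left(-418472 - 249941\right) \left(212131 + \frac{919681}{3600}\right) = \left(-668413\right) \frac{764591281}{3600} = - \frac{511062751907053}{3600}$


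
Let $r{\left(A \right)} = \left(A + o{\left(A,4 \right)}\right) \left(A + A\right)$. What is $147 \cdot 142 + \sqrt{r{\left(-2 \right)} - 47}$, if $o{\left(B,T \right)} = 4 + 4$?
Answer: $20874 + i \sqrt{71} \approx 20874.0 + 8.4261 i$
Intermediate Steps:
$o{\left(B,T \right)} = 8$
$r{\left(A \right)} = 2 A \left(8 + A\right)$ ($r{\left(A \right)} = \left(A + 8\right) \left(A + A\right) = \left(8 + A\right) 2 A = 2 A \left(8 + A\right)$)
$147 \cdot 142 + \sqrt{r{\left(-2 \right)} - 47} = 147 \cdot 142 + \sqrt{2 \left(-2\right) \left(8 - 2\right) - 47} = 20874 + \sqrt{2 \left(-2\right) 6 - 47} = 20874 + \sqrt{-24 - 47} = 20874 + \sqrt{-71} = 20874 + i \sqrt{71}$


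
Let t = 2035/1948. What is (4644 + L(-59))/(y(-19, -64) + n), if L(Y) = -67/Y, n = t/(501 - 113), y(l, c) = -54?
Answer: -207143392912/2407935199 ≈ -86.025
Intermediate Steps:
t = 2035/1948 (t = 2035*(1/1948) = 2035/1948 ≈ 1.0447)
n = 2035/755824 (n = 2035/(1948*(501 - 113)) = (2035/1948)/388 = (2035/1948)*(1/388) = 2035/755824 ≈ 0.0026924)
(4644 + L(-59))/(y(-19, -64) + n) = (4644 - 67/(-59))/(-54 + 2035/755824) = (4644 - 67*(-1/59))/(-40812461/755824) = (4644 + 67/59)*(-755824/40812461) = (274063/59)*(-755824/40812461) = -207143392912/2407935199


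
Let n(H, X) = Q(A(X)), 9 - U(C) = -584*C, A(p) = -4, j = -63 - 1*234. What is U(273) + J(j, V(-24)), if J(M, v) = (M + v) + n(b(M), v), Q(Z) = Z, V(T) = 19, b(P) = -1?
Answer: 159159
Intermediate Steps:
j = -297 (j = -63 - 234 = -297)
U(C) = 9 + 584*C (U(C) = 9 - (-584)*C = 9 + 584*C)
n(H, X) = -4
J(M, v) = -4 + M + v (J(M, v) = (M + v) - 4 = -4 + M + v)
U(273) + J(j, V(-24)) = (9 + 584*273) + (-4 - 297 + 19) = (9 + 159432) - 282 = 159441 - 282 = 159159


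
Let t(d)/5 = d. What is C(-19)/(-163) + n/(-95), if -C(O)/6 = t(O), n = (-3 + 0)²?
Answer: -55617/15485 ≈ -3.5917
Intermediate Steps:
t(d) = 5*d
n = 9 (n = (-3)² = 9)
C(O) = -30*O
C(-19)/(-163) + n/(-95) = -30*(-19)/(-163) + 9/(-95) = 570*(-1/163) + 9*(-1/95) = -570/163 - 9/95 = -55617/15485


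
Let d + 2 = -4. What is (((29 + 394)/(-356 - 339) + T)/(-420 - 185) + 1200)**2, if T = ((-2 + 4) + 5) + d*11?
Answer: 254632693268199184/176799225625 ≈ 1.4402e+6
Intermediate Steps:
d = -6 (d = -2 - 4 = -6)
T = -59 (T = ((-2 + 4) + 5) - 6*11 = (2 + 5) - 66 = 7 - 66 = -59)
(((29 + 394)/(-356 - 339) + T)/(-420 - 185) + 1200)**2 = (((29 + 394)/(-356 - 339) - 59)/(-420 - 185) + 1200)**2 = ((423/(-695) - 59)/(-605) + 1200)**2 = ((423*(-1/695) - 59)*(-1/605) + 1200)**2 = ((-423/695 - 59)*(-1/605) + 1200)**2 = (-41428/695*(-1/605) + 1200)**2 = (41428/420475 + 1200)**2 = (504611428/420475)**2 = 254632693268199184/176799225625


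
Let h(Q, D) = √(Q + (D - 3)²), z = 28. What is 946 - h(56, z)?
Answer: 946 - √681 ≈ 919.90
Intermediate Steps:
h(Q, D) = √(Q + (-3 + D)²)
946 - h(56, z) = 946 - √(56 + (-3 + 28)²) = 946 - √(56 + 25²) = 946 - √(56 + 625) = 946 - √681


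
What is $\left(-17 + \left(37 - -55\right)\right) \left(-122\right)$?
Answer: $-9150$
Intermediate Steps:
$\left(-17 + \left(37 - -55\right)\right) \left(-122\right) = \left(-17 + \left(37 + 55\right)\right) \left(-122\right) = \left(-17 + 92\right) \left(-122\right) = 75 \left(-122\right) = -9150$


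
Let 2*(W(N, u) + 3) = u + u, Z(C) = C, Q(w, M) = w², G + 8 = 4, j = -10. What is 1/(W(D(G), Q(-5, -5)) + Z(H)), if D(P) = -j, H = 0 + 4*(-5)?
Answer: ½ ≈ 0.50000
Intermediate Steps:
H = -20 (H = 0 - 20 = -20)
G = -4 (G = -8 + 4 = -4)
D(P) = 10 (D(P) = -1*(-10) = 10)
W(N, u) = -3 + u (W(N, u) = -3 + (u + u)/2 = -3 + (2*u)/2 = -3 + u)
1/(W(D(G), Q(-5, -5)) + Z(H)) = 1/((-3 + (-5)²) - 20) = 1/((-3 + 25) - 20) = 1/(22 - 20) = 1/2 = ½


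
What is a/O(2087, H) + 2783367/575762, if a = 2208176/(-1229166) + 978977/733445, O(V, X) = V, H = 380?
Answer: 2618310471592835255537/541643508614194084890 ≈ 4.8340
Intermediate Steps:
a = -208125201569/450762828435 (a = 2208176*(-1/1229166) + 978977*(1/733445) = -1104088/614583 + 978977/733445 = -208125201569/450762828435 ≈ -0.46172)
a/O(2087, H) + 2783367/575762 = -208125201569/450762828435/2087 + 2783367/575762 = -208125201569/450762828435*1/2087 + 2783367*(1/575762) = -208125201569/940742022943845 + 2783367/575762 = 2618310471592835255537/541643508614194084890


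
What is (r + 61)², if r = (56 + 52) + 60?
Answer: 52441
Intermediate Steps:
r = 168 (r = 108 + 60 = 168)
(r + 61)² = (168 + 61)² = 229² = 52441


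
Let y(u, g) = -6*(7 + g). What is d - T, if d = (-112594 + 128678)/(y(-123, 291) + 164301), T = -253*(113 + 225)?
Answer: 13897152766/162513 ≈ 85514.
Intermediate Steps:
y(u, g) = -42 - 6*g
T = -85514 (T = -253*338 = -85514)
d = 16084/162513 (d = (-112594 + 128678)/((-42 - 6*291) + 164301) = 16084/((-42 - 1746) + 164301) = 16084/(-1788 + 164301) = 16084/162513 ≈ 0.098971)
d - T = 16084/162513 - 1*(-85514) = 16084/162513 + 85514 = 13897152766/162513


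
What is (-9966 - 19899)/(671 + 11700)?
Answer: -29865/12371 ≈ -2.4141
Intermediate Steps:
(-9966 - 19899)/(671 + 11700) = -29865/12371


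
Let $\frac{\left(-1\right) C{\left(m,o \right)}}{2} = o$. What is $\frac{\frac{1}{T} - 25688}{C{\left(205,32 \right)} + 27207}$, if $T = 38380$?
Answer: $- \frac{985905439}{1041748340} \approx -0.94639$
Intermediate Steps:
$C{\left(m,o \right)} = - 2 o$
$\frac{\frac{1}{T} - 25688}{C{\left(205,32 \right)} + 27207} = \frac{\frac{1}{38380} - 25688}{\left(-2\right) 32 + 27207} = \frac{\frac{1}{38380} - 25688}{-64 + 27207} = - \frac{985905439}{38380 \cdot 27143} = \left(- \frac{985905439}{38380}\right) \frac{1}{27143} = - \frac{985905439}{1041748340}$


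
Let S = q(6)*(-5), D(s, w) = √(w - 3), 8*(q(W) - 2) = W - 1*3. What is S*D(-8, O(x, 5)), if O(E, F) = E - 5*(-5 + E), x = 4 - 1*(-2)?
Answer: -95*I*√2/8 ≈ -16.794*I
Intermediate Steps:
x = 6 (x = 4 + 2 = 6)
O(E, F) = 25 - 4*E (O(E, F) = E + (25 - 5*E) = 25 - 4*E)
q(W) = 13/8 + W/8 (q(W) = 2 + (W - 1*3)/8 = 2 + (W - 3)/8 = 2 + (-3 + W)/8 = 2 + (-3/8 + W/8) = 13/8 + W/8)
D(s, w) = √(-3 + w)
S = -95/8 (S = (13/8 + (⅛)*6)*(-5) = (13/8 + ¾)*(-5) = (19/8)*(-5) = -95/8 ≈ -11.875)
S*D(-8, O(x, 5)) = -95*√(-3 + (25 - 4*6))/8 = -95*√(-3 + (25 - 24))/8 = -95*√(-3 + 1)/8 = -95*I*√2/8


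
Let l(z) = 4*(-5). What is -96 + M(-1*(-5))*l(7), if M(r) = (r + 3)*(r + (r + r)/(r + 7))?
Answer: -3088/3 ≈ -1029.3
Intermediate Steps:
M(r) = (3 + r)*(r + 2*r/(7 + r)) (M(r) = (3 + r)*(r + (2*r)/(7 + r)) = (3 + r)*(r + 2*r/(7 + r)))
l(z) = -20
-96 + M(-1*(-5))*l(7) = -96 + ((-1*(-5))*(27 + (-1*(-5))² + 12*(-1*(-5)))/(7 - 1*(-5)))*(-20) = -96 + (5*(27 + 5² + 12*5)/(7 + 5))*(-20) = -96 + (5*(27 + 25 + 60)/12)*(-20) = -96 + (5*(1/12)*112)*(-20) = -96 + (140/3)*(-20) = -96 - 2800/3 = -3088/3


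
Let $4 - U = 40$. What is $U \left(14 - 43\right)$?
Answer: $1044$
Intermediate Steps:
$U = -36$ ($U = 4 - 40 = -36$)
$U \left(14 - 43\right) = - 36 \left(14 - 43\right) = \left(-36\right) \left(-29\right) = 1044$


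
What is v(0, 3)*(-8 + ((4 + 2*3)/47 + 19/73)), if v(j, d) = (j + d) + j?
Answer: -77475/3431 ≈ -22.581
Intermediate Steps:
v(j, d) = d + 2*j (v(j, d) = (d + j) + j = d + 2*j)
v(0, 3)*(-8 + ((4 + 2*3)/47 + 19/73)) = (3 + 2*0)*(-8 + ((4 + 2*3)/47 + 19/73)) = (3 + 0)*(-8 + ((4 + 6)*(1/47) + 19*(1/73))) = 3*(-8 + (10*(1/47) + 19/73)) = 3*(-8 + (10/47 + 19/73)) = 3*(-8 + 1623/3431) = 3*(-25825/3431) = -77475/3431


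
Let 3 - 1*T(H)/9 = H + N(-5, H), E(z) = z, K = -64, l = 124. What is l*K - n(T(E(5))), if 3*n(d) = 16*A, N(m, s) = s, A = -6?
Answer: -7904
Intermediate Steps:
T(H) = 27 - 18*H (T(H) = 27 - 9*(H + H) = 27 - 18*H)
n(d) = -32 (n(d) = (16*(-6))/3 = (⅓)*(-96) = -32)
l*K - n(T(E(5))) = 124*(-64) - 1*(-32) = -7936 + 32 = -7904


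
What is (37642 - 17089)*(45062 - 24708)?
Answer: 418335762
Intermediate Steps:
(37642 - 17089)*(45062 - 24708) = 20553*20354 = 418335762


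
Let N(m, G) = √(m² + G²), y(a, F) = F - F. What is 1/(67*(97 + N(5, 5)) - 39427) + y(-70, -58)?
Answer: -16464/542014367 - 335*√2/1084028734 ≈ -3.0813e-5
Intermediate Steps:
y(a, F) = 0
N(m, G) = √(G² + m²)
1/(67*(97 + N(5, 5)) - 39427) + y(-70, -58) = 1/(67*(97 + √(5² + 5²)) - 39427) + 0 = 1/(67*(97 + √(25 + 25)) - 39427) + 0 = 1/(67*(97 + √50) - 39427) + 0 = 1/(67*(97 + 5*√2) - 39427) + 0 = 1/((6499 + 335*√2) - 39427) + 0 = 1/(-32928 + 335*√2) + 0 = 1/(-32928 + 335*√2)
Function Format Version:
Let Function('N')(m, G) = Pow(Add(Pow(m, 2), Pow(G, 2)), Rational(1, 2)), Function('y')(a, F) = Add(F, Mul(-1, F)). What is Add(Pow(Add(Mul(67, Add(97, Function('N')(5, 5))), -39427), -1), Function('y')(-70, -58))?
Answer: Add(Rational(-16464, 542014367), Mul(Rational(-335, 1084028734), Pow(2, Rational(1, 2)))) ≈ -3.0813e-5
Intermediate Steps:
Function('y')(a, F) = 0
Function('N')(m, G) = Pow(Add(Pow(G, 2), Pow(m, 2)), Rational(1, 2))
Add(Pow(Add(Mul(67, Add(97, Function('N')(5, 5))), -39427), -1), Function('y')(-70, -58)) = Add(Pow(Add(Mul(67, Add(97, Pow(Add(Pow(5, 2), Pow(5, 2)), Rational(1, 2)))), -39427), -1), 0) = Add(Pow(Add(Mul(67, Add(97, Pow(Add(25, 25), Rational(1, 2)))), -39427), -1), 0) = Add(Pow(Add(Mul(67, Add(97, Pow(50, Rational(1, 2)))), -39427), -1), 0) = Add(Pow(Add(Mul(67, Add(97, Mul(5, Pow(2, Rational(1, 2))))), -39427), -1), 0) = Add(Pow(Add(Add(6499, Mul(335, Pow(2, Rational(1, 2)))), -39427), -1), 0) = Add(Pow(Add(-32928, Mul(335, Pow(2, Rational(1, 2)))), -1), 0) = Pow(Add(-32928, Mul(335, Pow(2, Rational(1, 2)))), -1)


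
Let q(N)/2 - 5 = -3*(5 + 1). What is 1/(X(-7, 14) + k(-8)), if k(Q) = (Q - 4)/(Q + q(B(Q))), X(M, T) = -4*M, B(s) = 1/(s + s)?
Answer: 17/482 ≈ 0.035270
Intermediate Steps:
B(s) = 1/(2*s)
q(N) = -26 (q(N) = 10 + 2*(-3*(5 + 1)) = 10 + 2*(-3*6) = 10 + 2*(-18) = 10 - 36 = -26)
k(Q) = (-4 + Q)/(-26 + Q) (k(Q) = (Q - 4)/(Q - 26) = (-4 + Q)/(-26 + Q))
1/(X(-7, 14) + k(-8)) = 1/(-4*(-7) + (-4 - 8)/(-26 - 8)) = 1/(28 - 12/(-34)) = 1/(28 - 1/34*(-12)) = 1/(28 + 6/17) = 1/(482/17) = 17/482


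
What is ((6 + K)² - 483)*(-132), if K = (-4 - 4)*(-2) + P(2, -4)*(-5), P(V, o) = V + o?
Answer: -71412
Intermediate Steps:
K = 26 (K = (-4 - 4)*(-2) + (2 - 4)*(-5) = -8*(-2) - 2*(-5) = 16 + 10 = 26)
((6 + K)² - 483)*(-132) = ((6 + 26)² - 483)*(-132) = (32² - 483)*(-132) = (1024 - 483)*(-132) = 541*(-132) = -71412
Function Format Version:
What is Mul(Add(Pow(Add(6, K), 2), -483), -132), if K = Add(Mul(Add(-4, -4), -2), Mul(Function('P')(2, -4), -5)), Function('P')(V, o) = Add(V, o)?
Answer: -71412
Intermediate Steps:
K = 26 (K = Add(Mul(Add(-4, -4), -2), Mul(Add(2, -4), -5)) = Add(Mul(-8, -2), Mul(-2, -5)) = Add(16, 10) = 26)
Mul(Add(Pow(Add(6, K), 2), -483), -132) = Mul(Add(Pow(Add(6, 26), 2), -483), -132) = Mul(Add(Pow(32, 2), -483), -132) = Mul(Add(1024, -483), -132) = Mul(541, -132) = -71412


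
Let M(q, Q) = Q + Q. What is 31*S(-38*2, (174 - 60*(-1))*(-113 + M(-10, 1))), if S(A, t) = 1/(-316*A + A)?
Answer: 31/23940 ≈ 0.0012949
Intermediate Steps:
M(q, Q) = 2*Q
S(A, t) = -1/(315*A) (S(A, t) = 1/(-315*A) = -1/(315*A))
31*S(-38*2, (174 - 60*(-1))*(-113 + M(-10, 1))) = 31*(-1/(315*((-38*2)))) = 31*(-1/315/(-76)) = 31*(-1/315*(-1/76)) = 31*(1/23940) = 31/23940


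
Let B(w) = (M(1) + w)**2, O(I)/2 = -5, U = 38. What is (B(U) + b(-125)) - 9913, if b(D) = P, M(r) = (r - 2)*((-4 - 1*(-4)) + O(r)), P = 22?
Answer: -7587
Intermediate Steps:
O(I) = -10 (O(I) = 2*(-5) = -10)
M(r) = 20 - 10*r (M(r) = (r - 2)*((-4 - 1*(-4)) - 10) = (-2 + r)*((-4 + 4) - 10) = (-2 + r)*(0 - 10) = (-2 + r)*(-10) = 20 - 10*r)
B(w) = (10 + w)**2 (B(w) = ((20 - 10*1) + w)**2 = ((20 - 10) + w)**2 = (10 + w)**2)
b(D) = 22
(B(U) + b(-125)) - 9913 = ((10 + 38)**2 + 22) - 9913 = (48**2 + 22) - 9913 = (2304 + 22) - 9913 = 2326 - 9913 = -7587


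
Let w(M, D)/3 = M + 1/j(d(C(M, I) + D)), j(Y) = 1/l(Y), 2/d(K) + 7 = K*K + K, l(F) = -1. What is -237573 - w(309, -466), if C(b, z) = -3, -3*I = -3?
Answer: -238497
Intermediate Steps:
I = 1 (I = -1/3*(-3) = 1)
d(K) = 2/(-7 + K + K**2) (d(K) = 2/(-7 + (K*K + K)) = 2/(-7 + (K**2 + K)) = 2/(-7 + (K + K**2)) = 2/(-7 + K + K**2))
j(Y) = -1 (j(Y) = 1/(-1) = -1)
w(M, D) = -3 + 3*M (w(M, D) = 3*(M + 1/(-1)) = 3*(M - 1) = 3*(-1 + M) = -3 + 3*M)
-237573 - w(309, -466) = -237573 - (-3 + 3*309) = -237573 - (-3 + 927) = -237573 - 1*924 = -237573 - 924 = -238497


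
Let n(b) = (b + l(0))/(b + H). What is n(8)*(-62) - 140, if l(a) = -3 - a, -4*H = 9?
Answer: -4460/23 ≈ -193.91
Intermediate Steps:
H = -9/4 (H = -¼*9 = -9/4 ≈ -2.2500)
n(b) = (-3 + b)/(-9/4 + b) (n(b) = (b + (-3 - 1*0))/(b - 9/4) = (b + (-3 + 0))/(-9/4 + b) = (b - 3)/(-9/4 + b) = (-3 + b)/(-9/4 + b))
n(8)*(-62) - 140 = (4*(-3 + 8)/(-9 + 4*8))*(-62) - 140 = (4*5/(-9 + 32))*(-62) - 140 = (4*5/23)*(-62) - 140 = (4*(1/23)*5)*(-62) - 140 = (20/23)*(-62) - 140 = -1240/23 - 140 = -4460/23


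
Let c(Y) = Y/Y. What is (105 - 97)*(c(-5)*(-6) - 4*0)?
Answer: -48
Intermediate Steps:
c(Y) = 1
(105 - 97)*(c(-5)*(-6) - 4*0) = (105 - 97)*(1*(-6) - 4*0) = 8*(-6 + 0) = 8*(-6) = -48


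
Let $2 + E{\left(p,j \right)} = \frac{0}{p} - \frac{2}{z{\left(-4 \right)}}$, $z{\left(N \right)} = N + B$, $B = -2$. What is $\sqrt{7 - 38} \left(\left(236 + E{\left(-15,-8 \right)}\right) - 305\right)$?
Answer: $- \frac{212 i \sqrt{31}}{3} \approx - 393.46 i$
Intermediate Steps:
$z{\left(N \right)} = -2 + N$ ($z{\left(N \right)} = N - 2 = -2 + N$)
$E{\left(p,j \right)} = - \frac{5}{3}$ ($E{\left(p,j \right)} = -2 + \left(\frac{0}{p} - \frac{2}{-2 - 4}\right) = -2 + \left(0 - \frac{2}{-6}\right) = -2 + \left(0 - - \frac{1}{3}\right) = -2 + \left(0 + \frac{1}{3}\right) = -2 + \frac{1}{3} = - \frac{5}{3}$)
$\sqrt{7 - 38} \left(\left(236 + E{\left(-15,-8 \right)}\right) - 305\right) = \sqrt{7 - 38} \left(\left(236 - \frac{5}{3}\right) - 305\right) = \sqrt{-31} \left(\frac{703}{3} - 305\right) = i \sqrt{31} \left(- \frac{212}{3}\right) = - \frac{212 i \sqrt{31}}{3}$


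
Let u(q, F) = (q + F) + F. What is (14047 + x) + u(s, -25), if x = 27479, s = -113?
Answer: 41363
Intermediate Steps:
u(q, F) = q + 2*F (u(q, F) = (F + q) + F = q + 2*F)
(14047 + x) + u(s, -25) = (14047 + 27479) + (-113 + 2*(-25)) = 41526 + (-113 - 50) = 41526 - 163 = 41363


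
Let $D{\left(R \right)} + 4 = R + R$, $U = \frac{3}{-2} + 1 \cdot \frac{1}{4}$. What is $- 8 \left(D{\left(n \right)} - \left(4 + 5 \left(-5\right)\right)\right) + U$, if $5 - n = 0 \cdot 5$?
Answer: $- \frac{869}{4} \approx -217.25$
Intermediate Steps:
$U = - \frac{5}{4}$ ($U = 3 \left(- \frac{1}{2}\right) + 1 \cdot \frac{1}{4} = - \frac{3}{2} + \frac{1}{4} = - \frac{5}{4} \approx -1.25$)
$n = 5$ ($n = 5 - 0 \cdot 5 = 5 - 0 = 5 + 0 = 5$)
$D{\left(R \right)} = -4 + 2 R$ ($D{\left(R \right)} = -4 + \left(R + R\right) = -4 + 2 R$)
$- 8 \left(D{\left(n \right)} - \left(4 + 5 \left(-5\right)\right)\right) + U = - 8 \left(\left(-4 + 2 \cdot 5\right) - \left(4 + 5 \left(-5\right)\right)\right) - \frac{5}{4} = - 8 \left(\left(-4 + 10\right) - \left(4 - 25\right)\right) - \frac{5}{4} = - 8 \left(6 - -21\right) - \frac{5}{4} = - 8 \left(6 + 21\right) - \frac{5}{4} = \left(-8\right) 27 - \frac{5}{4} = -216 - \frac{5}{4} = - \frac{869}{4}$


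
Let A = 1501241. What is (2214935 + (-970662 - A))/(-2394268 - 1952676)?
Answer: 32121/543368 ≈ 0.059115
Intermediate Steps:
(2214935 + (-970662 - A))/(-2394268 - 1952676) = (2214935 + (-970662 - 1*1501241))/(-2394268 - 1952676) = (2214935 + (-970662 - 1501241))/(-4346944) = (2214935 - 2471903)*(-1/4346944) = -256968*(-1/4346944) = 32121/543368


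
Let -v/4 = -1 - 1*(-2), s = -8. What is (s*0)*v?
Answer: 0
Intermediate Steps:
v = -4 (v = -4*(-1 - 1*(-2)) = -4*(-1 + 2) = -4*1 = -4)
(s*0)*v = -8*0*(-4) = 0*(-4) = 0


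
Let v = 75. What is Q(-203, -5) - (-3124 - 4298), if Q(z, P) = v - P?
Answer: 7502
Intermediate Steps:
Q(z, P) = 75 - P
Q(-203, -5) - (-3124 - 4298) = (75 - 1*(-5)) - (-3124 - 4298) = (75 + 5) - 1*(-7422) = 80 + 7422 = 7502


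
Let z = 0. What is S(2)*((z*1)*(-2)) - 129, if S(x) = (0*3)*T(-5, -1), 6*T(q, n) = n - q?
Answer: -129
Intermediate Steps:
T(q, n) = -q/6 + n/6 (T(q, n) = (n - q)/6 = -q/6 + n/6)
S(x) = 0 (S(x) = (0*3)*(-⅙*(-5) + (⅙)*(-1)) = 0*(⅚ - ⅙) = 0*(⅔) = 0)
S(2)*((z*1)*(-2)) - 129 = 0*((0*1)*(-2)) - 129 = 0*(0*(-2)) - 129 = 0*0 - 129 = 0 - 129 = -129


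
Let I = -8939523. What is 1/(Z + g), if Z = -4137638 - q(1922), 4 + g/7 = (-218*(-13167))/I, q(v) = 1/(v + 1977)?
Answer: -11618400059/48073085015499121 ≈ -2.4168e-7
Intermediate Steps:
q(v) = 1/(1977 + v)
g = -90133162/2979841 (g = -28 + 7*(-218*(-13167)/(-8939523)) = -28 + 7*(2870406*(-1/8939523)) = -28 + 7*(-956802/2979841) = -28 - 6697614/2979841 = -90133162/2979841 ≈ -30.248)
Z = -16132650563/3899 (Z = -4137638 - 1/(1977 + 1922) = -4137638 - 1/3899 = -16132650563/3899 ≈ -4.1376e+6)
1/(Z + g) = 1/(-16132650563/3899 - 90133162/2979841) = 1/(-48073085015499121/11618400059) = -11618400059/48073085015499121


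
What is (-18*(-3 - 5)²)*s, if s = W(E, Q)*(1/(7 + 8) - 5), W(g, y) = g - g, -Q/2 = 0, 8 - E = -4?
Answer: 0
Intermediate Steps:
E = 12 (E = 8 - 1*(-4) = 8 + 4 = 12)
Q = 0 (Q = -2*0 = 0)
W(g, y) = 0
s = 0 (s = 0*(1/(7 + 8) - 5) = 0*(1/15 - 5) = 0*(-74/15) = 0)
(-18*(-3 - 5)²)*s = -18*(-3 - 5)²*0 = -18*(-8)²*0 = -18*64*0 = -1152*0 = 0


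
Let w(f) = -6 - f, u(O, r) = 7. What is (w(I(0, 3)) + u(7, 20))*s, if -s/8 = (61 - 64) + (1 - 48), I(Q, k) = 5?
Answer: -1600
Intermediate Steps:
s = 400 (s = -8*((61 - 64) + (1 - 48)) = -8*(-3 - 47) = -8*(-50) = 400)
(w(I(0, 3)) + u(7, 20))*s = ((-6 - 1*5) + 7)*400 = ((-6 - 5) + 7)*400 = (-11 + 7)*400 = -4*400 = -1600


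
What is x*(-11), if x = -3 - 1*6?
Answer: 99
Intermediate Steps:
x = -9 (x = -3 - 6 = -9)
x*(-11) = -9*(-11) = 99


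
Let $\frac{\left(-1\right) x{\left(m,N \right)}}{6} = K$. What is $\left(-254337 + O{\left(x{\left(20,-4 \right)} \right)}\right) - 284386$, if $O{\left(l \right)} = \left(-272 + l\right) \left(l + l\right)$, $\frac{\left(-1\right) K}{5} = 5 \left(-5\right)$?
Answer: $994277$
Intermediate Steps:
$K = 125$ ($K = - 5 \cdot 5 \left(-5\right) = \left(-5\right) \left(-25\right) = 125$)
$x{\left(m,N \right)} = -750$ ($x{\left(m,N \right)} = \left(-6\right) 125 = -750$)
$O{\left(l \right)} = 2 l \left(-272 + l\right)$ ($O{\left(l \right)} = \left(-272 + l\right) 2 l = 2 l \left(-272 + l\right)$)
$\left(-254337 + O{\left(x{\left(20,-4 \right)} \right)}\right) - 284386 = \left(-254337 + 2 \left(-750\right) \left(-272 - 750\right)\right) - 284386 = \left(-254337 + 2 \left(-750\right) \left(-1022\right)\right) - 284386 = \left(-254337 + 1533000\right) - 284386 = 1278663 - 284386 = 994277$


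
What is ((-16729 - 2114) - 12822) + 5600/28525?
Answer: -5161363/163 ≈ -31665.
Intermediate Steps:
((-16729 - 2114) - 12822) + 5600/28525 = (-18843 - 12822) + 5600*(1/28525) = -31665 + 32/163 = -5161363/163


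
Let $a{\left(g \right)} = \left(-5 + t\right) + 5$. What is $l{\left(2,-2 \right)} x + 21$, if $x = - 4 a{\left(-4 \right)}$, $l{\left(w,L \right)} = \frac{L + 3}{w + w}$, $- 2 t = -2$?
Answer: $20$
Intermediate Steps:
$t = 1$ ($t = \left(- \frac{1}{2}\right) \left(-2\right) = 1$)
$l{\left(w,L \right)} = \frac{3 + L}{2 w}$
$a{\left(g \right)} = 1$ ($a{\left(g \right)} = \left(-5 + 1\right) + 5 = -4 + 5 = 1$)
$x = -4$ ($x = \left(-4\right) 1 = -4$)
$l{\left(2,-2 \right)} x + 21 = \frac{3 - 2}{2 \cdot 2} \left(-4\right) + 21 = \frac{1}{2} \cdot \frac{1}{2} \cdot 1 \left(-4\right) + 21 = \frac{1}{4} \left(-4\right) + 21 = -1 + 21 = 20$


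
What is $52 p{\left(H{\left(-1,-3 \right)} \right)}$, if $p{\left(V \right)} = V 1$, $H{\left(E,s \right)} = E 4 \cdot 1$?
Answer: $-208$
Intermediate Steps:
$H{\left(E,s \right)} = 4 E$ ($H{\left(E,s \right)} = 4 E 1 = 4 E$)
$p{\left(V \right)} = V$
$52 p{\left(H{\left(-1,-3 \right)} \right)} = 52 \cdot 4 \left(-1\right) = 52 \left(-4\right) = -208$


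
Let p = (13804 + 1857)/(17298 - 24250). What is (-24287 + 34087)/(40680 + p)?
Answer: 68129600/282791699 ≈ 0.24092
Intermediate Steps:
p = -15661/6952 (p = 15661/(-6952) = 15661*(-1/6952) = -15661/6952 ≈ -2.2527)
(-24287 + 34087)/(40680 + p) = (-24287 + 34087)/(40680 - 15661/6952) = 9800/(282791699/6952) = 9800*(6952/282791699) = 68129600/282791699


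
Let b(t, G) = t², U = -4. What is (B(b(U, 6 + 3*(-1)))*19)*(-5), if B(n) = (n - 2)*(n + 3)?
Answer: -25270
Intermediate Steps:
B(n) = (-2 + n)*(3 + n)
(B(b(U, 6 + 3*(-1)))*19)*(-5) = ((-6 + (-4)² + ((-4)²)²)*19)*(-5) = ((-6 + 16 + 16²)*19)*(-5) = ((-6 + 16 + 256)*19)*(-5) = (266*19)*(-5) = 5054*(-5) = -25270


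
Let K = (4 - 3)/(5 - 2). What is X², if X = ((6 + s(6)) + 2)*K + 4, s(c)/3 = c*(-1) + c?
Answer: 400/9 ≈ 44.444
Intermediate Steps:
s(c) = 0 (s(c) = 3*(c*(-1) + c) = 3*(-c + c) = 3*0 = 0)
K = ⅓ (K = 1/3 = 1*(⅓) = ⅓ ≈ 0.33333)
X = 20/3 (X = ((6 + 0) + 2)*(⅓) + 4 = (6 + 2)*(⅓) + 4 = 8*(⅓) + 4 = 8/3 + 4 = 20/3 ≈ 6.6667)
X² = (20/3)² = 400/9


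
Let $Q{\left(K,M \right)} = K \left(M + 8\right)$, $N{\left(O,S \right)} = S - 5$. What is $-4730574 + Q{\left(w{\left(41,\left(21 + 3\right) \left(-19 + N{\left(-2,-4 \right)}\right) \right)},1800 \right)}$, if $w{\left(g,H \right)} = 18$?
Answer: $-4698030$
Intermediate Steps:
$N{\left(O,S \right)} = -5 + S$
$Q{\left(K,M \right)} = K \left(8 + M\right)$
$-4730574 + Q{\left(w{\left(41,\left(21 + 3\right) \left(-19 + N{\left(-2,-4 \right)}\right) \right)},1800 \right)} = -4730574 + 18 \left(8 + 1800\right) = -4730574 + 18 \cdot 1808 = -4730574 + 32544 = -4698030$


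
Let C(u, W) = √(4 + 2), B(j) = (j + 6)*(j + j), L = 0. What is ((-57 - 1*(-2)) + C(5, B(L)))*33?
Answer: -1815 + 33*√6 ≈ -1734.2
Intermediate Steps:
B(j) = 2*j*(6 + j) (B(j) = (6 + j)*(2*j) = 2*j*(6 + j))
C(u, W) = √6
((-57 - 1*(-2)) + C(5, B(L)))*33 = ((-57 - 1*(-2)) + √6)*33 = ((-57 + 2) + √6)*33 = (-55 + √6)*33 = -1815 + 33*√6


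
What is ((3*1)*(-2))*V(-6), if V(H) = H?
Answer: 36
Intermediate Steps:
((3*1)*(-2))*V(-6) = ((3*1)*(-2))*(-6) = (3*(-2))*(-6) = -6*(-6) = 36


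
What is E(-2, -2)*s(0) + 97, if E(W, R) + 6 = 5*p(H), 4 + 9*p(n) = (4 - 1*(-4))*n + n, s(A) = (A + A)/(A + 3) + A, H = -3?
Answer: 97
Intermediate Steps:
s(A) = A + 2*A/(3 + A) (s(A) = (2*A)/(3 + A) + A = 2*A/(3 + A) + A = A + 2*A/(3 + A))
p(n) = -4/9 + n (p(n) = -4/9 + ((4 - 1*(-4))*n + n)/9 = -4/9 + ((4 + 4)*n + n)/9 = -4/9 + (8*n + n)/9 = -4/9 + (9*n)/9 = -4/9 + n)
E(W, R) = -209/9 (E(W, R) = -6 + 5*(-4/9 - 3) = -6 + 5*(-31/9) = -6 - 155/9 = -209/9)
E(-2, -2)*s(0) + 97 = -0*(5 + 0)/(3 + 0) + 97 = -0*5/3 + 97 = -209/9*0 + 97 = 0 + 97 = 97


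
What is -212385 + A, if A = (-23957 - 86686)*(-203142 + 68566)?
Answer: 14889679983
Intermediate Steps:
A = 14889892368 (A = -110643*(-134576) = 14889892368)
-212385 + A = -212385 + 14889892368 = 14889679983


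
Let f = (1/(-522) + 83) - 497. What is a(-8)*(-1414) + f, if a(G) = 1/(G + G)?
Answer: -679909/2088 ≈ -325.63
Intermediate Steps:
a(G) = 1/(2*G)
f = -216109/522 (f = (-1/522 + 83) - 497 = 43325/522 - 497 = -216109/522 ≈ -414.00)
a(-8)*(-1414) + f = ((½)/(-8))*(-1414) - 216109/522 = ((½)*(-⅛))*(-1414) - 216109/522 = -1/16*(-1414) - 216109/522 = 707/8 - 216109/522 = -679909/2088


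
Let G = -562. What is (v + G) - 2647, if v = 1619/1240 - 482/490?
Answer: -194959277/60760 ≈ -3208.7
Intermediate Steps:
v = 19563/60760 (v = 1619*(1/1240) - 482*1/490 = 1619/1240 - 241/245 = 19563/60760 ≈ 0.32197)
(v + G) - 2647 = (19563/60760 - 562) - 2647 = -34127557/60760 - 2647 = -194959277/60760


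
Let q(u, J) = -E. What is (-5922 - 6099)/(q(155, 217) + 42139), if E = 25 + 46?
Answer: -12021/42068 ≈ -0.28575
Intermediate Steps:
E = 71
q(u, J) = -71 (q(u, J) = -1*71 = -71)
(-5922 - 6099)/(q(155, 217) + 42139) = (-5922 - 6099)/(-71 + 42139) = -12021/42068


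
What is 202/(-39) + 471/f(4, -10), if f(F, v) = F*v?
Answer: -26449/1560 ≈ -16.954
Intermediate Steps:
202/(-39) + 471/f(4, -10) = 202/(-39) + 471/((4*(-10))) = 202*(-1/39) + 471/(-40) = -202/39 + 471*(-1/40) = -202/39 - 471/40 = -26449/1560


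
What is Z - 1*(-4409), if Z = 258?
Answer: 4667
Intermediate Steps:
Z - 1*(-4409) = 258 - 1*(-4409) = 258 + 4409 = 4667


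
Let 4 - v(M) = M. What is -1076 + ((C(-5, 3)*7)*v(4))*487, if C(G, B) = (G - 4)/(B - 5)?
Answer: -1076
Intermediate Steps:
v(M) = 4 - M
C(G, B) = (-4 + G)/(-5 + B)
-1076 + ((C(-5, 3)*7)*v(4))*487 = -1076 + ((((-4 - 5)/(-5 + 3))*7)*(4 - 1*4))*487 = -1076 + (((-9/(-2))*7)*(4 - 4))*487 = -1076 + ((-1/2*(-9)*7)*0)*487 = -1076 + (((9/2)*7)*0)*487 = -1076 + ((63/2)*0)*487 = -1076 + 0*487 = -1076 + 0 = -1076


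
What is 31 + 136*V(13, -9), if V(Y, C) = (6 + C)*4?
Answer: -1601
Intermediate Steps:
V(Y, C) = 24 + 4*C
31 + 136*V(13, -9) = 31 + 136*(24 + 4*(-9)) = 31 + 136*(24 - 36) = 31 + 136*(-12) = 31 - 1632 = -1601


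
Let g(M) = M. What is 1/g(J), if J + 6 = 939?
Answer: 1/933 ≈ 0.0010718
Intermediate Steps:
J = 933 (J = -6 + 939 = 933)
1/g(J) = 1/933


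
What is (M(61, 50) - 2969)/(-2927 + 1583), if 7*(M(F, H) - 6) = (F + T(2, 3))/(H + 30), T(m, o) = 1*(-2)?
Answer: 1659221/752640 ≈ 2.2045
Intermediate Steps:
T(m, o) = -2
M(F, H) = 6 + (-2 + F)/(7*(30 + H)) (M(F, H) = 6 + ((F - 2)/(H + 30))/7 = 6 + ((-2 + F)/(30 + H))/7 = 6 + (-2 + F)/(7*(30 + H)))
(M(61, 50) - 2969)/(-2927 + 1583) = ((1258 + 61 + 42*50)/(7*(30 + 50)) - 2969)/(-2927 + 1583) = ((1/7)*(1258 + 61 + 2100)/80 - 2969)/(-1344) = ((1/7)*(1/80)*3419 - 2969)*(-1/1344) = (3419/560 - 2969)*(-1/1344) = -1659221/560*(-1/1344) = 1659221/752640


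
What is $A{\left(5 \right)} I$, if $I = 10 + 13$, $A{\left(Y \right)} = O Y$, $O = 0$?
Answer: $0$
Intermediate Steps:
$A{\left(Y \right)} = 0$ ($A{\left(Y \right)} = 0 Y = 0$)
$I = 23$
$A{\left(5 \right)} I = 0 \cdot 23 = 0$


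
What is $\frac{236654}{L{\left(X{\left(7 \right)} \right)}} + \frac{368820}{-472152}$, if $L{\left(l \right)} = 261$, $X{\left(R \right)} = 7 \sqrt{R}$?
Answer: $\frac{9303366449}{10269306} \approx 905.94$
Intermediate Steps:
$\frac{236654}{L{\left(X{\left(7 \right)} \right)}} + \frac{368820}{-472152} = \frac{236654}{261} + \frac{368820}{-472152} = 236654 \cdot \frac{1}{261} + 368820 \left(- \frac{1}{472152}\right) = \frac{236654}{261} - \frac{30735}{39346} = \frac{9303366449}{10269306}$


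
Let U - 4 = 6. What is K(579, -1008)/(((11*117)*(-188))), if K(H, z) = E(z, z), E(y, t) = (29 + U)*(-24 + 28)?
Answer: -1/1551 ≈ -0.00064475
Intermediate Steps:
U = 10 (U = 4 + 6 = 10)
E(y, t) = 156 (E(y, t) = (29 + 10)*(-24 + 28) = 39*4 = 156)
K(H, z) = 156
K(579, -1008)/(((11*117)*(-188))) = 156/(((11*117)*(-188))) = 156/((1287*(-188))) = 156/(-241956) = 156*(-1/241956) = -1/1551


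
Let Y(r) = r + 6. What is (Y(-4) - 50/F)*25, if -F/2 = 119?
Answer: 6575/119 ≈ 55.252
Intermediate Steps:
F = -238 (F = -2*119 = -238)
Y(r) = 6 + r
(Y(-4) - 50/F)*25 = ((6 - 4) - 50/(-238))*25 = (2 - 50*(-1/238))*25 = (2 + 25/119)*25 = (263/119)*25 = 6575/119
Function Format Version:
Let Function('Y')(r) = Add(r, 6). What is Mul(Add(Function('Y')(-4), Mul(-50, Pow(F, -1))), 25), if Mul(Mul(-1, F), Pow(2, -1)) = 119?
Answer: Rational(6575, 119) ≈ 55.252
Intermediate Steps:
F = -238 (F = Mul(-2, 119) = -238)
Function('Y')(r) = Add(6, r)
Mul(Add(Function('Y')(-4), Mul(-50, Pow(F, -1))), 25) = Mul(Add(Add(6, -4), Mul(-50, Pow(-238, -1))), 25) = Mul(Add(2, Mul(-50, Rational(-1, 238))), 25) = Mul(Add(2, Rational(25, 119)), 25) = Mul(Rational(263, 119), 25) = Rational(6575, 119)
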